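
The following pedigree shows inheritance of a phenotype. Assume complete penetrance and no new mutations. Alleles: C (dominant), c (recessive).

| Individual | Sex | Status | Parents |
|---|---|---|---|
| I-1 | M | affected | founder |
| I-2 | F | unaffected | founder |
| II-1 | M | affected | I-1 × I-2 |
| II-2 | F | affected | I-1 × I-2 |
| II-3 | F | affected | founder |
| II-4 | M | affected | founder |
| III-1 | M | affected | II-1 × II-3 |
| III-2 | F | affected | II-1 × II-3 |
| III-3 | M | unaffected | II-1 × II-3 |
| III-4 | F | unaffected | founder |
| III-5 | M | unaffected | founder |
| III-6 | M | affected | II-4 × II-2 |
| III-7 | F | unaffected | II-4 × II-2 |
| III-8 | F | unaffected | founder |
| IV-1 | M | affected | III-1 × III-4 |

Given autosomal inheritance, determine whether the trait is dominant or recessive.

dominant

II-1 and II-3 are both affected yet have an unaffected child III-3. Under a recessive model two affected parents are homozygous and every child would be affected, so the trait cannot be recessive.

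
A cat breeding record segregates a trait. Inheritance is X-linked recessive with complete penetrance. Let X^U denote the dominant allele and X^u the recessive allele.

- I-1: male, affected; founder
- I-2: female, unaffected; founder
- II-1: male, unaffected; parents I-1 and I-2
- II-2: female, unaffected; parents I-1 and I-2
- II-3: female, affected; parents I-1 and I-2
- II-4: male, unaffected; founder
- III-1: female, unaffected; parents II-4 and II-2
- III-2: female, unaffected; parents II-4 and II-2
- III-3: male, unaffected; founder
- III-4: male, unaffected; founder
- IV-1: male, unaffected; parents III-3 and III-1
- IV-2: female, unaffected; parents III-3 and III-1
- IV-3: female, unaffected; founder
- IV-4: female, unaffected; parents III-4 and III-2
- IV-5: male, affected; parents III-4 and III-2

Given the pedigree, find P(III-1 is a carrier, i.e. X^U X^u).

1/3

II-4 is unaffected, so II-4 is X^U Y.
II-2 is unaffected so carries U and received u from I-1 (X^u Y), so II-2 is X^U X^u.
Their cross gives offspring ratios 1/2 X^U X^U : 1/2 X^U X^u. Conditioning on III-1 being unaffected, P(X^U X^u) = 1/2 / 1 = 1/2 before taking III-1's own offspring into account.
III-3 is unaffected, so III-3 is X^U Y.
Now use III-1's offspring. Probability of each recorded status — unaffected son IV-1: 1/2 if III-1 is X^U X^u, 1 if X^U X^U. (IV-2: equally likely either way, so uninformative.)
Bayes: P(X^U X^u) = 1/2·1/2 / (1/2·1/2 + 1/2·1) = 1/3.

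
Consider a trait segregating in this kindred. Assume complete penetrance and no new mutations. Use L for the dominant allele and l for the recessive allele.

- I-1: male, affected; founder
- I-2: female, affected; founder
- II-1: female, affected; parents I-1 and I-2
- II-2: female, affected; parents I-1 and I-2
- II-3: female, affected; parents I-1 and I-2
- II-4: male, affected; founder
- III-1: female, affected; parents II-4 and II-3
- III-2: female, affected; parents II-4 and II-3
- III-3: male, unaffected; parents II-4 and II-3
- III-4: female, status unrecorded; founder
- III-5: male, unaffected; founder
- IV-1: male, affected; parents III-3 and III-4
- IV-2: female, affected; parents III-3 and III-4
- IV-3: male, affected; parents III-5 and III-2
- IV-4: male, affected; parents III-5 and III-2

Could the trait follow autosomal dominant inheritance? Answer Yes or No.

Yes

A consistent assignment under autosomal dominant exists: I-1 LL, I-2 Ll, II-1 LL, II-2 LL, II-3 Ll, II-4 Ll, III-1 LL, III-2 LL, III-3 ll, III-4 LL, III-5 ll, IV-1 Ll, IV-2 Ll, IV-3 Ll, IV-4 Ll.
In this assignment every recorded phenotype matches its genotype and every non-founder's genotype is obtainable from its parents' genotypes, so the pedigree is consistent.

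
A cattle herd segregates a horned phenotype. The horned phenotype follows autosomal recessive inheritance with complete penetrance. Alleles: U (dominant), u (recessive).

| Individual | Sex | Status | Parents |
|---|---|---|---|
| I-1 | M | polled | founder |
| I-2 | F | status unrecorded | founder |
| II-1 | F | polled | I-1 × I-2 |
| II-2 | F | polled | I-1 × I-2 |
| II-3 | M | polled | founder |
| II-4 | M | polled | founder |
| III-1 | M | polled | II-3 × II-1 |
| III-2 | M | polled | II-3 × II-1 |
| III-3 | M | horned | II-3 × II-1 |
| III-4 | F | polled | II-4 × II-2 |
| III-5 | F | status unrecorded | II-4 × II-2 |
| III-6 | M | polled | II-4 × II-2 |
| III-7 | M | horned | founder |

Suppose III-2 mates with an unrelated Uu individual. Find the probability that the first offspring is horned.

II-3 is polled so carries U and passed u to III-3 (uu), so II-3 is Uu.
II-1 is polled so carries U and passed u to III-3 (uu), so II-1 is Uu.
III-2 is a polled offspring of II-3 (Uu) × II-1 (Uu), whose cross gives 1/4 UU : 1/2 Uu : 1/4 uu; conditioning on being polled, III-2 is UU with probability 1/3, Uu with probability 2/3.
Summing over parental genotype combinations, P(offspring is horned) = 2/3·1/4 = 1/6.

1/6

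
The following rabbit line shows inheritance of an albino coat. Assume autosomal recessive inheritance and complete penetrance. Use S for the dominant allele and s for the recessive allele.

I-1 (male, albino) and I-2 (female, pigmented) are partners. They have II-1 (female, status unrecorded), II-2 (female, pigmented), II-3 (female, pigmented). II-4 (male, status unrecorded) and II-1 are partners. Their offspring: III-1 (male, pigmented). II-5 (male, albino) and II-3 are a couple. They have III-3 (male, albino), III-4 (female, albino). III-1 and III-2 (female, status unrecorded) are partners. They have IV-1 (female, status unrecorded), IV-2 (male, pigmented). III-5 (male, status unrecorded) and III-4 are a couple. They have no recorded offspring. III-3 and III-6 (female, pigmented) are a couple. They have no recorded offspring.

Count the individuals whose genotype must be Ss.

Obligate heterozygotes: II-2 is pigmented so carries S and received s from I-1 (ss), so II-2 is Ss; II-3 is pigmented so carries S and received s from I-1 (ss), so II-3 is Ss.
Every other individual is either homozygous by phenotype or has at least one consistent homozygous assignment, so the count is 2.

2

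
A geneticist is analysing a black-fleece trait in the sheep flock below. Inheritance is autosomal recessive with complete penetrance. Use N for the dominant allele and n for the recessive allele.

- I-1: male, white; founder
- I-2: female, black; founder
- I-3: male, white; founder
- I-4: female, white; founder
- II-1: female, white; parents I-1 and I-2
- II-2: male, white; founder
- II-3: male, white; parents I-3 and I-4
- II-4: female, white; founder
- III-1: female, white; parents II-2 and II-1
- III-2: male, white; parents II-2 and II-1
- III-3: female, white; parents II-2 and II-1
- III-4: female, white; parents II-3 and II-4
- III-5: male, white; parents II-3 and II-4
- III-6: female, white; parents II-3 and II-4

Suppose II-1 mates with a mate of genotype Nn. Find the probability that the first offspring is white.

II-1 is white so carries N and received n from I-2 (nn), so II-1 is Nn.
The cross gives 1/4 NN : 1/2 Nn : 1/4 nn, so P(offspring is white) = 3/4.

3/4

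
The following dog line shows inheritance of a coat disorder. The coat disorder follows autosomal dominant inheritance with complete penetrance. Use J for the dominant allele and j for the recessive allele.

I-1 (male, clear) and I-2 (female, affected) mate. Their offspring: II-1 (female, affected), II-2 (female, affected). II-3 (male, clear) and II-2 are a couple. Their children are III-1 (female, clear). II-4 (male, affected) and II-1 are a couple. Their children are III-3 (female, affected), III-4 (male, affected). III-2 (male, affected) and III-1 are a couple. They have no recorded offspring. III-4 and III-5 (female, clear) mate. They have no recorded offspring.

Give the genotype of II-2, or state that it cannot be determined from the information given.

From phenotype alone, II-2 is JJ or Jj.
II-2 is affected so carries J and received j from I-1 (jj), so II-2 is Jj.

Jj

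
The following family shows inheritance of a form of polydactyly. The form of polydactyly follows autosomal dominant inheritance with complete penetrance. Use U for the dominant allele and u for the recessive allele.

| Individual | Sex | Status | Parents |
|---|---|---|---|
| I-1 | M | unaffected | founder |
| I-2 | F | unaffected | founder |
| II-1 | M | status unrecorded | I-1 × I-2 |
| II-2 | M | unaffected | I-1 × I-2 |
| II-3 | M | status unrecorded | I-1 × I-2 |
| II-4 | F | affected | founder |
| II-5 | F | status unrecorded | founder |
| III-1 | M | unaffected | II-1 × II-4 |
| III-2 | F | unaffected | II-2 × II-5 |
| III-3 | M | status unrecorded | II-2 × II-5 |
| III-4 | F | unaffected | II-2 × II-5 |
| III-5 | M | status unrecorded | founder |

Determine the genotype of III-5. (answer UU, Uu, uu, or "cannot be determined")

cannot be determined

III-5's phenotype is unrecorded, and no parent or child forces a single allele at both positions; consistent genotype assignments exist with III-5 as UU or Uu or uu.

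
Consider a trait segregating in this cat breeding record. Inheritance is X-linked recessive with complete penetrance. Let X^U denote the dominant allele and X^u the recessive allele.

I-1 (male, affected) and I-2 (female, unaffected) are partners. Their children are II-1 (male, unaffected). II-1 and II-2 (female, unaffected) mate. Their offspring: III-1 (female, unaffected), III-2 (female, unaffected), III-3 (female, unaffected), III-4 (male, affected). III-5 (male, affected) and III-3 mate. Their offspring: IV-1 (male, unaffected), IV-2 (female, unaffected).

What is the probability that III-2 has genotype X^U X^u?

1/2

II-1 is unaffected, so II-1 is X^U Y.
II-2 is unaffected so carries U and passed u to III-4 (X^u Y), so II-2 is X^U X^u.
Their cross gives offspring ratios 1/2 X^U X^U : 1/2 X^U X^u. Conditioning on III-2 being unaffected, P(X^U X^u) = 1/2 / 1 = 1/2.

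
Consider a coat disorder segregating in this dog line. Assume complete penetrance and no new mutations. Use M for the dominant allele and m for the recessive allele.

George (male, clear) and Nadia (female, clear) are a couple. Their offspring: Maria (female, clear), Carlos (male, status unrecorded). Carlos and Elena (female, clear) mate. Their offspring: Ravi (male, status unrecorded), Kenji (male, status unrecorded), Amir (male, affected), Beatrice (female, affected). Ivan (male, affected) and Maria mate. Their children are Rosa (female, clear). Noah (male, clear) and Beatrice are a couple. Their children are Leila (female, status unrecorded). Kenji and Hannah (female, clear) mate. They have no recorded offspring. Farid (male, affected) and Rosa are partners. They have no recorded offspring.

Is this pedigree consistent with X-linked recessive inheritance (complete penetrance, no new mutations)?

Yes

A consistent assignment under X-linked recessive exists: George X^M Y, Nadia X^M X^m, Maria X^M X^M, Carlos X^m Y, Elena X^M X^m, Ivan X^m Y, Ravi X^M Y, Kenji X^M Y, Amir X^m Y, Beatrice X^m X^m, Noah X^M Y, Hannah X^M X^M, Rosa X^M X^m, Farid X^m Y, Leila X^M X^m.
In this assignment every recorded phenotype matches its genotype and every non-founder's genotype is obtainable from its parents' genotypes, so the pedigree is consistent.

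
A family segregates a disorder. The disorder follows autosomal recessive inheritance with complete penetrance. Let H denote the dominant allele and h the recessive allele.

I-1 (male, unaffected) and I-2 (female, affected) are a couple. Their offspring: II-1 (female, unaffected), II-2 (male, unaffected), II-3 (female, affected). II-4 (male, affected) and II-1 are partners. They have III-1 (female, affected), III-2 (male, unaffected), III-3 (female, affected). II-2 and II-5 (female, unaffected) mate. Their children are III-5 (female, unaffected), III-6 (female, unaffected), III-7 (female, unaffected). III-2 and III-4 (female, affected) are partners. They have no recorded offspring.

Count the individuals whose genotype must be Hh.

Obligate heterozygotes: I-1 is unaffected so carries H and passed h to II-3 (hh), so I-1 is Hh; II-1 is unaffected so carries H and received h from I-2 (hh), so II-1 is Hh; II-2 is unaffected so carries H and received h from I-2 (hh), so II-2 is Hh; III-2 is unaffected so carries H and received h from II-4 (hh), so III-2 is Hh.
Every other individual is either homozygous by phenotype or has at least one consistent homozygous assignment, so the count is 4.

4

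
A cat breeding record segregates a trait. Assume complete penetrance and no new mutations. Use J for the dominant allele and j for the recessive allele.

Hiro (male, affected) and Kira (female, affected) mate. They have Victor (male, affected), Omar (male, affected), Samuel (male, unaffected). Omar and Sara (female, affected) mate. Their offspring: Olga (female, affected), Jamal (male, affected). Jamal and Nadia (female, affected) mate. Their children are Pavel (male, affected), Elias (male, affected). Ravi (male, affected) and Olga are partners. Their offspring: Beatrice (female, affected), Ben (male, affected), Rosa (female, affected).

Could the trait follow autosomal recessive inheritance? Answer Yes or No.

No

Under autosomal recessive, Samuel (unaffected, male) cannot arise from Hiro (affected) × Kira (affected).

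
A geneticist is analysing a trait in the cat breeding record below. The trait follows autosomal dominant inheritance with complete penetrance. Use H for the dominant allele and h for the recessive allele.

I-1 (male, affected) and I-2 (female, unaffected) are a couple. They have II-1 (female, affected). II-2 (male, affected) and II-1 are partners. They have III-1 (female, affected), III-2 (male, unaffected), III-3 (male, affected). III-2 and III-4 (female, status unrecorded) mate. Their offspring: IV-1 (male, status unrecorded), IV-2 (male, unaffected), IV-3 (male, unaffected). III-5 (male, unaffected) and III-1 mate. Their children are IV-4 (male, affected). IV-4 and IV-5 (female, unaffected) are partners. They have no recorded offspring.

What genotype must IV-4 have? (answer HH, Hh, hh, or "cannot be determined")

From phenotype alone, IV-4 is HH or Hh.
IV-4 is affected so carries H and received h from III-5 (hh), so IV-4 is Hh.

Hh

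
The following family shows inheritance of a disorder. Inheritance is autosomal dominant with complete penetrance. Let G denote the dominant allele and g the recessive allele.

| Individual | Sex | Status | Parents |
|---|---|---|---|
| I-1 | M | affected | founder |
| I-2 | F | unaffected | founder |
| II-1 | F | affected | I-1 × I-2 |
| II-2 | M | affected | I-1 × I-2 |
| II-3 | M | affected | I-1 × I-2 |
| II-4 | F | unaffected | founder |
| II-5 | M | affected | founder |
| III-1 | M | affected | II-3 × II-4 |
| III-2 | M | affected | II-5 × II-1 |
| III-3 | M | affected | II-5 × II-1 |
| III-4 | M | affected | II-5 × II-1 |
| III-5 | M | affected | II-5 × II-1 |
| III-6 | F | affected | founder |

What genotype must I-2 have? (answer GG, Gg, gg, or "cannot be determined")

gg

I-2 is unaffected, so I-2 is gg.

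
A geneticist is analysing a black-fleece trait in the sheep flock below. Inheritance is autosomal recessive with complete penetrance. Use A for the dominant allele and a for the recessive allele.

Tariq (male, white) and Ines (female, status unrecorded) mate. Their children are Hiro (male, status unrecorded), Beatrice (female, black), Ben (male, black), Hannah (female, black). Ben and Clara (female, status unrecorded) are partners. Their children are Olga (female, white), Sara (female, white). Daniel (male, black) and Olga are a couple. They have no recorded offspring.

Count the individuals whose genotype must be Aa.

3

Obligate heterozygotes: Tariq is white so carries A and passed a to Beatrice (aa), so Tariq is Aa; Olga is white so carries A and received a from Ben (aa), so Olga is Aa; Sara is white so carries A and received a from Ben (aa), so Sara is Aa.
Every other individual is either homozygous by phenotype or has at least one consistent homozygous assignment, so the count is 3.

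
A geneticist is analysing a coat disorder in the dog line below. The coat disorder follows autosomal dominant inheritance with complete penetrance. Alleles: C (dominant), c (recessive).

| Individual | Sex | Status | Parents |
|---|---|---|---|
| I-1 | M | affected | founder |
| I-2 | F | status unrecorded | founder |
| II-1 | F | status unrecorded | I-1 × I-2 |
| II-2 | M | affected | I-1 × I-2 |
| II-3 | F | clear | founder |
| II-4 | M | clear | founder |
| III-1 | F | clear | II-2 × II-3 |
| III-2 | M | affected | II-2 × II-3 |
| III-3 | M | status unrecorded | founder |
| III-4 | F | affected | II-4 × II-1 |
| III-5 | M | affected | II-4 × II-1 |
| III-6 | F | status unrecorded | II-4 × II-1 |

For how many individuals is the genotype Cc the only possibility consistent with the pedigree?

Obligate heterozygotes: II-2 is affected so carries C and passed c to III-1 (cc), so II-2 is Cc; III-2 is affected so carries C and received c from II-3 (cc), so III-2 is Cc; III-4 is affected so carries C and received c from II-4 (cc), so III-4 is Cc; III-5 is affected so carries C and received c from II-4 (cc), so III-5 is Cc.
Every other individual is either homozygous by phenotype or has at least one consistent homozygous assignment, so the count is 4.

4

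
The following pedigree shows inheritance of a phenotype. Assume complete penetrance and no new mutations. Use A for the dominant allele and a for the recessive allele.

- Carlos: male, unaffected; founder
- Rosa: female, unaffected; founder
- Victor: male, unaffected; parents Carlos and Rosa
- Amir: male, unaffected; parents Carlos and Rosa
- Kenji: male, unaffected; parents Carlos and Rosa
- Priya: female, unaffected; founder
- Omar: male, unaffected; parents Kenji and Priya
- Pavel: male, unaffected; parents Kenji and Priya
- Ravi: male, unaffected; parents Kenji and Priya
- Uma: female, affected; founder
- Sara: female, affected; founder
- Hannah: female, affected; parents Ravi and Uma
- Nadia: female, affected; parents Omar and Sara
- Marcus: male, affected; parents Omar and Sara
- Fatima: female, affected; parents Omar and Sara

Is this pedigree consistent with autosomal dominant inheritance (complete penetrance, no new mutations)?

A consistent assignment under autosomal dominant exists: Carlos aa, Rosa aa, Victor aa, Amir aa, Kenji aa, Priya aa, Omar aa, Pavel aa, Ravi aa, Uma AA, Sara AA, Hannah Aa, Nadia Aa, Marcus Aa, Fatima Aa.
In this assignment every recorded phenotype matches its genotype and every non-founder's genotype is obtainable from its parents' genotypes, so the pedigree is consistent.

Yes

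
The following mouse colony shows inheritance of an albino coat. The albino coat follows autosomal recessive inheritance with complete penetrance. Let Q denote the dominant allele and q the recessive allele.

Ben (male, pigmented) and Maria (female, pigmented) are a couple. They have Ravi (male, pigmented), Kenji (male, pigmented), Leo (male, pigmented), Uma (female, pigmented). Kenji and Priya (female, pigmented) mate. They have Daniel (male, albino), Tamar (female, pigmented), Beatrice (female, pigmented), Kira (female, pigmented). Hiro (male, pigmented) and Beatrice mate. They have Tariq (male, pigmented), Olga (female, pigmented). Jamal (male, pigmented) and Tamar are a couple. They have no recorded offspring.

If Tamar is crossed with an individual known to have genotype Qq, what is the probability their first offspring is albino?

1/6

Kenji is pigmented so carries Q and passed q to Daniel (qq), so Kenji is Qq.
Priya is pigmented so carries Q and passed q to Daniel (qq), so Priya is Qq.
Tamar is a pigmented offspring of Kenji (Qq) × Priya (Qq), whose cross gives 1/4 QQ : 1/2 Qq : 1/4 qq; conditioning on being pigmented, Tamar is QQ with probability 1/3, Qq with probability 2/3.
Summing over parental genotype combinations, P(offspring is albino) = 2/3·1/4 = 1/6.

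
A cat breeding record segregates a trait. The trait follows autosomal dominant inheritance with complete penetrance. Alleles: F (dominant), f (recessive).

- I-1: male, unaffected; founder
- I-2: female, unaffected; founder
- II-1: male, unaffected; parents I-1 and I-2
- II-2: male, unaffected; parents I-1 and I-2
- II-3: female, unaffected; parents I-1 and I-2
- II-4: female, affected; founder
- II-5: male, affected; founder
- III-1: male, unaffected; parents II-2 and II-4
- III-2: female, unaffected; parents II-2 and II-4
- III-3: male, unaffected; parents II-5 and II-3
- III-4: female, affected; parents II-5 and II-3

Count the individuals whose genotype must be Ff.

Obligate heterozygotes: II-4 is affected so carries F and passed f to III-1 (ff), so II-4 is Ff; II-5 is affected so carries F and passed f to III-3 (ff), so II-5 is Ff; III-4 is affected so carries F and received f from II-3 (ff), so III-4 is Ff.
Every other individual is either homozygous by phenotype or has at least one consistent homozygous assignment, so the count is 3.

3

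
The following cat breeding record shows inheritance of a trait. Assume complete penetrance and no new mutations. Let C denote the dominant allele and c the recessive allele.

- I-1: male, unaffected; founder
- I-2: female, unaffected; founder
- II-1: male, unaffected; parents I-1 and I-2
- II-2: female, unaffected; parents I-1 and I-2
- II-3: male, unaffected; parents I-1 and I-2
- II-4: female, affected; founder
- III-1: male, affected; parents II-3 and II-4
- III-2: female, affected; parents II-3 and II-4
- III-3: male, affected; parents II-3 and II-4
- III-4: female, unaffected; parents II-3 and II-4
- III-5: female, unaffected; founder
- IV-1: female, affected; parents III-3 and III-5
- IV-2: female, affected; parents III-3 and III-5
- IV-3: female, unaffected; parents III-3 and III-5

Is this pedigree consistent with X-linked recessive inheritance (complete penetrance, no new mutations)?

No

Under X-linked recessive, III-2 (affected, female) cannot arise from II-3 (unaffected) × II-4 (affected).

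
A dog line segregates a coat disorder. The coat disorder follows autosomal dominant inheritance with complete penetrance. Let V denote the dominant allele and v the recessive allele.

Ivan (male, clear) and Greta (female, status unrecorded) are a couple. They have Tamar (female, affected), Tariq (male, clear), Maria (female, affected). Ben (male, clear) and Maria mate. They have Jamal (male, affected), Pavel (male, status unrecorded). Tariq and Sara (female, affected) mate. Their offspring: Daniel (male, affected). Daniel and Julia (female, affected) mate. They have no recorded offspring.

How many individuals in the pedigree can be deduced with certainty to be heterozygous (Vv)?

Obligate heterozygotes: Greta passed V to Tamar (Vv, whose v came from Ivan) and passed v to Tariq (vv), so Greta is Vv; Tamar is affected so carries V and received v from Ivan (vv), so Tamar is Vv; Maria is affected so carries V and received v from Ivan (vv), so Maria is Vv; Jamal is affected so carries V and received v from Ben (vv), so Jamal is Vv; Daniel is affected so carries V and received v from Tariq (vv), so Daniel is Vv.
Every other individual is either homozygous by phenotype or has at least one consistent homozygous assignment, so the count is 5.

5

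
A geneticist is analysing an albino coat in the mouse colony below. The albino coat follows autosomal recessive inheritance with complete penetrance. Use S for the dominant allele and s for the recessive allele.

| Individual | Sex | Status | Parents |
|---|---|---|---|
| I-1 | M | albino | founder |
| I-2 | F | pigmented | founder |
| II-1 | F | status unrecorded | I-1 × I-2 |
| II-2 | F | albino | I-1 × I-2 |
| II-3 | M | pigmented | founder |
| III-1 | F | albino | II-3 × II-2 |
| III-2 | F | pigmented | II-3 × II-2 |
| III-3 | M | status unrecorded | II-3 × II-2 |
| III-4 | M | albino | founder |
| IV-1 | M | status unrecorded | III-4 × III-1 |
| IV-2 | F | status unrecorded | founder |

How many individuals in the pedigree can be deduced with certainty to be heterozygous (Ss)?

3

Obligate heterozygotes: I-2 is pigmented so carries S and passed s to II-2 (ss), so I-2 is Ss; II-3 is pigmented so carries S and passed s to III-1 (ss), so II-3 is Ss; III-2 is pigmented so carries S and received s from II-2 (ss), so III-2 is Ss.
Every other individual is either homozygous by phenotype or has at least one consistent homozygous assignment, so the count is 3.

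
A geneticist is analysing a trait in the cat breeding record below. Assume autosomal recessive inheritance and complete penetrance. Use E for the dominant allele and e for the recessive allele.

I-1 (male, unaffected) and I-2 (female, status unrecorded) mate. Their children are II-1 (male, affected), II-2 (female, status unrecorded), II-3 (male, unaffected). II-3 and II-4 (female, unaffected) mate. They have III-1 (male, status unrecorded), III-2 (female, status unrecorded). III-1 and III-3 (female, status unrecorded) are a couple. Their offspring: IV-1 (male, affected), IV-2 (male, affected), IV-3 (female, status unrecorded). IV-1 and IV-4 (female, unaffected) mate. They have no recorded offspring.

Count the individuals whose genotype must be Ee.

Obligate heterozygotes: I-1 is unaffected so carries E and passed e to II-1 (ee), so I-1 is Ee.
Every other individual is either homozygous by phenotype or has at least one consistent homozygous assignment, so the count is 1.

1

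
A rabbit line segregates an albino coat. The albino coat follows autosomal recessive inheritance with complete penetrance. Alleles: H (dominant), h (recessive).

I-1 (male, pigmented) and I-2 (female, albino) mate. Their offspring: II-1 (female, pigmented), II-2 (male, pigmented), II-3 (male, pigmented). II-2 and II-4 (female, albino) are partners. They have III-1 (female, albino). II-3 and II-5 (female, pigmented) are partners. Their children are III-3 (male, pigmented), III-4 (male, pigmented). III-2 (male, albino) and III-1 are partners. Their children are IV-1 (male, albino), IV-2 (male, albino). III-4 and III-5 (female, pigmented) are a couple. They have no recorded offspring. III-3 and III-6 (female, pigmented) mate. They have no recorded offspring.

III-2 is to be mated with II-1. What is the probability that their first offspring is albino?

1/2

III-2 is albino, so III-2 is hh.
II-1 is pigmented so carries H and received h from I-2 (hh), so II-1 is Hh.
The cross gives 1/2 Hh : 1/2 hh, so P(offspring is albino) = 1/2.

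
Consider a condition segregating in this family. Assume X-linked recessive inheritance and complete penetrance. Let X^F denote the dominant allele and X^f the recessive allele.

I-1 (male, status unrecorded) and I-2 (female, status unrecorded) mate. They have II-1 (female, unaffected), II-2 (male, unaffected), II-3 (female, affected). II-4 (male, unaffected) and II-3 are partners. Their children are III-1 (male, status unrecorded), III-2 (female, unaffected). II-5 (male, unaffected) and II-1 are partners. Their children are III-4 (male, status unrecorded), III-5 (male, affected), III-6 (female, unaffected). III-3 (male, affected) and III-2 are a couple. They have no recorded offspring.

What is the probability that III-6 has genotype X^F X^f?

1/2

II-5 is unaffected, so II-5 is X^F Y.
II-1 is unaffected so carries F and received f from I-1 (X^f Y), so II-1 is X^F X^f.
Their cross gives offspring ratios 1/2 X^F X^F : 1/2 X^F X^f. Conditioning on III-6 being unaffected, P(X^F X^f) = 1/2 / 1 = 1/2.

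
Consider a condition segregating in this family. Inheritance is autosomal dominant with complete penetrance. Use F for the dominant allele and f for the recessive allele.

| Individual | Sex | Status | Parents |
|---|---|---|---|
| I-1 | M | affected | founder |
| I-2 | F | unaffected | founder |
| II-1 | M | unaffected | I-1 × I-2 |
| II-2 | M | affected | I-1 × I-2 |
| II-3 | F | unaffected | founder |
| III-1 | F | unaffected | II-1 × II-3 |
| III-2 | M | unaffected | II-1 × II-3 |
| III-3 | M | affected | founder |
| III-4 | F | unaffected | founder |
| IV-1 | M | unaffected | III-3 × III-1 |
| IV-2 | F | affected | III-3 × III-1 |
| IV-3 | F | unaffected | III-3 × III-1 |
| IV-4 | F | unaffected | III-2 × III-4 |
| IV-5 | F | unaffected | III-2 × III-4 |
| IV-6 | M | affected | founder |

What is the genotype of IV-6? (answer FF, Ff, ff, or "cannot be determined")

cannot be determined

IV-6's phenotype allows FF or Ff, and no parent or child forces a single allele at both positions; consistent genotype assignments exist with IV-6 as FF or Ff.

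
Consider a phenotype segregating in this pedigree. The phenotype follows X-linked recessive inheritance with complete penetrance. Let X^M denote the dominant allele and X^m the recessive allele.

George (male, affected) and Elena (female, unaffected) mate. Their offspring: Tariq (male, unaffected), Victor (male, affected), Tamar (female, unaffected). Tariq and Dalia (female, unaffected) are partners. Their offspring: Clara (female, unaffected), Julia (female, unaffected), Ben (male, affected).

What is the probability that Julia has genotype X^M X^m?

1/2

Tariq is unaffected, so Tariq is X^M Y.
Dalia is unaffected so carries M and passed m to Ben (X^m Y), so Dalia is X^M X^m.
Their cross gives offspring ratios 1/2 X^M X^M : 1/2 X^M X^m. Conditioning on Julia being unaffected, P(X^M X^m) = 1/2 / 1 = 1/2.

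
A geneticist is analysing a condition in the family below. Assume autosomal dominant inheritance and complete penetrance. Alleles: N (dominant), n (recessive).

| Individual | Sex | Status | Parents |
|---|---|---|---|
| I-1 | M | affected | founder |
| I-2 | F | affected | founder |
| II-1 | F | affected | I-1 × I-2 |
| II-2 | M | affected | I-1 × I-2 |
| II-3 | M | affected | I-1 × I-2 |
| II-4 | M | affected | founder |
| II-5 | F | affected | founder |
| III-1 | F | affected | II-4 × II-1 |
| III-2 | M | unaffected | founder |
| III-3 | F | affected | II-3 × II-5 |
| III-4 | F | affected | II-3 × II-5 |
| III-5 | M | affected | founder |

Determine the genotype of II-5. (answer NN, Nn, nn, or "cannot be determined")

cannot be determined

II-5's phenotype allows NN or Nn, and no parent or child forces a single allele at both positions; consistent genotype assignments exist with II-5 as NN or Nn.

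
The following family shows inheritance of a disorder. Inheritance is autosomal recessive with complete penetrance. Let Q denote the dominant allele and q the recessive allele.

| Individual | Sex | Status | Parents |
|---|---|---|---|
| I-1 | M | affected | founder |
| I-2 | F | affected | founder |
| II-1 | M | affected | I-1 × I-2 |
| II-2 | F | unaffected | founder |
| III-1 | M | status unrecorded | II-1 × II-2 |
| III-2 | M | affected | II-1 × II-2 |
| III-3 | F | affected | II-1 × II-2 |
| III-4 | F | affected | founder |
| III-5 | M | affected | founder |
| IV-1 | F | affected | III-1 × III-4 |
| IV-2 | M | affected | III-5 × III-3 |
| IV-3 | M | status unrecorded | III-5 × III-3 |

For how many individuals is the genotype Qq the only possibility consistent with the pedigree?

1

Obligate heterozygotes: II-2 is unaffected so carries Q and passed q to III-2 (qq), so II-2 is Qq.
Every other individual is either homozygous by phenotype or has at least one consistent homozygous assignment, so the count is 1.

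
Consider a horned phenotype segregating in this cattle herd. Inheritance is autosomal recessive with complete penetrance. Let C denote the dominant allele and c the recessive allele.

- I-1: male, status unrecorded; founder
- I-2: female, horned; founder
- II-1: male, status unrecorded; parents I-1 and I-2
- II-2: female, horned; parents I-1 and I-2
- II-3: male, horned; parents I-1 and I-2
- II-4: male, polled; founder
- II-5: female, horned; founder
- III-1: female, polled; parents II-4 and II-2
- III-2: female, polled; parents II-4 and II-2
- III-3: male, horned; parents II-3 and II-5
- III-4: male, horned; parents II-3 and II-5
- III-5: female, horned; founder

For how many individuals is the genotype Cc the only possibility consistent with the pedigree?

2

Obligate heterozygotes: III-1 is polled so carries C and received c from II-2 (cc), so III-1 is Cc; III-2 is polled so carries C and received c from II-2 (cc), so III-2 is Cc.
Every other individual is either homozygous by phenotype or has at least one consistent homozygous assignment, so the count is 2.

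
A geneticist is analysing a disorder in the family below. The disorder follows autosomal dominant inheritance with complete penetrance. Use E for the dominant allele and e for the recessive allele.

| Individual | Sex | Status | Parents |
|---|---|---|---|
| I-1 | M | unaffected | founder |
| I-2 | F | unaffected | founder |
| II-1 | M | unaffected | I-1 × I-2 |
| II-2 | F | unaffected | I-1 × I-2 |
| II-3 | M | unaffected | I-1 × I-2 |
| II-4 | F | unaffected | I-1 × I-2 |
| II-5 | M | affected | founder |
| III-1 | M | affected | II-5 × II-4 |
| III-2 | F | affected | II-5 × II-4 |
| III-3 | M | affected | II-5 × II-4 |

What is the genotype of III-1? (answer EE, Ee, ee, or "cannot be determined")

From phenotype alone, III-1 is EE or Ee.
III-1 is affected so carries E and received e from II-4 (ee), so III-1 is Ee.

Ee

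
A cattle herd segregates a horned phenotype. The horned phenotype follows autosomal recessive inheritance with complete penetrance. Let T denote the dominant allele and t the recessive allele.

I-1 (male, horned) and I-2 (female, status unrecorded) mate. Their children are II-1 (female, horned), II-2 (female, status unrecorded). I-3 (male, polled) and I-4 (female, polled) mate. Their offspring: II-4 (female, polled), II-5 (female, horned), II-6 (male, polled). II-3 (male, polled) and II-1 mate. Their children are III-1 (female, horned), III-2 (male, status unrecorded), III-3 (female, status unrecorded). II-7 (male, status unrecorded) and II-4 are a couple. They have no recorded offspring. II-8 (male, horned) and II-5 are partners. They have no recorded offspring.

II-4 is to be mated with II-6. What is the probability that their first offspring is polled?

I-3 is polled so carries T and passed t to II-5 (tt), so I-3 is Tt.
I-4 is polled so carries T and passed t to II-5 (tt), so I-4 is Tt.
II-4 is a polled offspring of I-3 (Tt) × I-4 (Tt), whose cross gives 1/4 TT : 1/2 Tt : 1/4 tt; conditioning on being polled, II-4 is TT with probability 1/3, Tt with probability 2/3.
II-6 is a polled offspring of I-3 (Tt) × I-4 (Tt), whose cross gives 1/4 TT : 1/2 Tt : 1/4 tt; conditioning on being polled, II-6 is TT with probability 1/3, Tt with probability 2/3.
Summing over parental genotype combinations, P(offspring is polled) = 1/9·1 + 2/9·1 + 2/9·1 + 4/9·3/4 = 8/9.

8/9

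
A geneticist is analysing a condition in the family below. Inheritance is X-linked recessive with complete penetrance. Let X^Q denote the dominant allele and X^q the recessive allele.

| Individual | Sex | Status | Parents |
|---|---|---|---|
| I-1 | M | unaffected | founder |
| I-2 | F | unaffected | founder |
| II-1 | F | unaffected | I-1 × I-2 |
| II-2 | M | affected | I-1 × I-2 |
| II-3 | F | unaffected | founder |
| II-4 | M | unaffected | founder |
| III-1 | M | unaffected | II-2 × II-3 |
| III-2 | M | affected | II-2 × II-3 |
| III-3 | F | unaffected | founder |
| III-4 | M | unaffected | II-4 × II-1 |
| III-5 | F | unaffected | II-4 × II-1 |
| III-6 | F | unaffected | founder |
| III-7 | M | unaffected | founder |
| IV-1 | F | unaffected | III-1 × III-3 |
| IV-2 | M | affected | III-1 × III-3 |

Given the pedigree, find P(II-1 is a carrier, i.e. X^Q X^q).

1/3

I-1 is unaffected, so I-1 is X^Q Y.
I-2 is unaffected so carries Q and passed q to II-2 (X^q Y), so I-2 is X^Q X^q.
Their cross gives offspring ratios 1/2 X^Q X^Q : 1/2 X^Q X^q. Conditioning on II-1 being unaffected, P(X^Q X^q) = 1/2 / 1 = 1/2 before taking II-1's own offspring into account.
II-4 is unaffected, so II-4 is X^Q Y.
Now use II-1's offspring. Probability of each recorded status — unaffected son III-4: 1/2 if II-1 is X^Q X^q, 1 if X^Q X^Q. (III-5: equally likely either way, so uninformative.)
Bayes: P(X^Q X^q) = 1/2·1/2 / (1/2·1/2 + 1/2·1) = 1/3.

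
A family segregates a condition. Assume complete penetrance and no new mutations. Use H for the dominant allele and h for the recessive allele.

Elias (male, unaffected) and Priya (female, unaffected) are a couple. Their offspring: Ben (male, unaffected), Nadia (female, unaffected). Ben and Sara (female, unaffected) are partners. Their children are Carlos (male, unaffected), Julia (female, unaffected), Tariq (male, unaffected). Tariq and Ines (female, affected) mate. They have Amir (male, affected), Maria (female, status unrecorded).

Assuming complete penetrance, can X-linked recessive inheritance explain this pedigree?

A consistent assignment under X-linked recessive exists: Elias X^H Y, Priya X^H X^H, Ben X^H Y, Nadia X^H X^H, Sara X^H X^H, Carlos X^H Y, Julia X^H X^H, Tariq X^H Y, Ines X^h X^h, Amir X^h Y, Maria X^H X^h.
In this assignment every recorded phenotype matches its genotype and every non-founder's genotype is obtainable from its parents' genotypes, so the pedigree is consistent.

Yes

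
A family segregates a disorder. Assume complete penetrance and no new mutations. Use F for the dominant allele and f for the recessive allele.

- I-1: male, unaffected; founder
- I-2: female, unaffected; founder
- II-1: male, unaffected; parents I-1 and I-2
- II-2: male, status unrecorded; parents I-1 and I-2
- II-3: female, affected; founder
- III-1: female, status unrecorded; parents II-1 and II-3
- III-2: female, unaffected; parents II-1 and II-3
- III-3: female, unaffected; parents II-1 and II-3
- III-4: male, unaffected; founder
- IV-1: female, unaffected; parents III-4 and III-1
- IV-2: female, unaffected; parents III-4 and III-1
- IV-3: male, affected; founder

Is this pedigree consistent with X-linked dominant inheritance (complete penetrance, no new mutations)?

Yes

A consistent assignment under X-linked dominant exists: I-1 X^f Y, I-2 X^f X^f, II-1 X^f Y, II-2 X^f Y, II-3 X^F X^f, III-1 X^F X^f, III-2 X^f X^f, III-3 X^f X^f, III-4 X^f Y, IV-1 X^f X^f, IV-2 X^f X^f, IV-3 X^F Y.
In this assignment every recorded phenotype matches its genotype and every non-founder's genotype is obtainable from its parents' genotypes, so the pedigree is consistent.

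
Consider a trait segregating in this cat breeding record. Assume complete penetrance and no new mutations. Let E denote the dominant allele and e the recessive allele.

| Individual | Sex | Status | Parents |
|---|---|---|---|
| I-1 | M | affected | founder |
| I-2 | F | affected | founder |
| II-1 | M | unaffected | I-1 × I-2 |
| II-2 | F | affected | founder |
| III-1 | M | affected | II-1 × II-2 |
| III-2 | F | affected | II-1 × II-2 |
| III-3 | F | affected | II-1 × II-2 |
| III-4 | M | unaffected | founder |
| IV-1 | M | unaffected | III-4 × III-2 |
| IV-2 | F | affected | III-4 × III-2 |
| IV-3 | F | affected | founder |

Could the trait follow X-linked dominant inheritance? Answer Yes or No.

A consistent assignment under X-linked dominant exists: I-1 X^E Y, I-2 X^E X^e, II-1 X^e Y, II-2 X^E X^E, III-1 X^E Y, III-2 X^E X^e, III-3 X^E X^e, III-4 X^e Y, IV-1 X^e Y, IV-2 X^E X^e, IV-3 X^E X^E.
In this assignment every recorded phenotype matches its genotype and every non-founder's genotype is obtainable from its parents' genotypes, so the pedigree is consistent.

Yes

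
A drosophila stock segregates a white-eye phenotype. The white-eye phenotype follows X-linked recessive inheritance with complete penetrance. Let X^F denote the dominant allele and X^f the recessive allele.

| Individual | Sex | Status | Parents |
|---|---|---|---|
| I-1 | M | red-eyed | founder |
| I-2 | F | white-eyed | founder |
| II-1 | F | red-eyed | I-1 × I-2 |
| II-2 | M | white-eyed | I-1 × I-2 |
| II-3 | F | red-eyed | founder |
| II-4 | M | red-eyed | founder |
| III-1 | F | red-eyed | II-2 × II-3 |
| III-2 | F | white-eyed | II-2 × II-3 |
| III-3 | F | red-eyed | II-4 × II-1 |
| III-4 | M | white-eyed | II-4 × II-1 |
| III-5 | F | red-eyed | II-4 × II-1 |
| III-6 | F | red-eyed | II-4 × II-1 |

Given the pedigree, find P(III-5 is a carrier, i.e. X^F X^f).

1/2

II-4 is red-eyed, so II-4 is X^F Y.
II-1 is red-eyed so carries F and received f from I-2 (X^f X^f), so II-1 is X^F X^f.
Their cross gives offspring ratios 1/2 X^F X^F : 1/2 X^F X^f. Conditioning on III-5 being red-eyed, P(X^F X^f) = 1/2 / 1 = 1/2.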